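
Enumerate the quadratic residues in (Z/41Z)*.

1, 2, 4, 5, 8, 9, 10, 16, 18, 20, 21, 23, 25, 31, 32, 33, 36, 37, 39, 40

Square k = 1,…,20 (k and 41−k give the same square):
1²=1, 2²=4, 3²=9, 4²=16, 5²=25, 6²=36, 7²≡8, 8²≡23, 9²≡40, 10²≡18, 11²≡39, 12²≡21, 13²≡5, 14²≡32, 15²≡20, 16²≡10, 17²≡2, 18²≡37, 19²≡33, 20²≡31 (mod 41).
So the quadratic residues mod 41 are {1, 2, 4, 5, 8, 9, 10, 16, 18, 20, 21, 23, 25, 31, 32, 33, 36, 37, 39, 40}.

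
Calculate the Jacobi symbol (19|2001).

Reciprocity: 19 ≡ 3 and 2001 ≡ 1 (mod 4), so (19/2001) = +(2001/19).
Reduce top mod 19: now compute (6/19).
Pull out 2: since 19 ≡ 3 (mod 8), (2/19) = -1.
Reciprocity: 3 ≡ 3 and 19 ≡ 3 (mod 4), so (3/19) = −(19/3).
Reduce top mod 3: now compute (1/3).
Reached (1/3) = 1. Collecting the sign flips along the way, the symbol is +1.

1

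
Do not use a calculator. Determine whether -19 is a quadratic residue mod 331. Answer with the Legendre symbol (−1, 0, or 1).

-1

First reduce: -19 ≡ 312 (mod 331).
Pull out 2^3: since 331 ≡ 3 (mod 8), (2/331) = -1, so (2/331)^3 = -1.
Reciprocity: 39 ≡ 3 and 331 ≡ 3 (mod 4), so (39/331) = −(331/39).
Reduce top mod 39: now compute (19/39).
Reciprocity: 19 ≡ 3 and 39 ≡ 3 (mod 4), so (19/39) = −(39/19).
Reduce top mod 19: now compute (1/19).
Reached (1/19) = 1. Collecting the sign flips along the way, the symbol is -1.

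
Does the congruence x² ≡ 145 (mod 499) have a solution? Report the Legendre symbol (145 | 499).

1

Reciprocity: 145 ≡ 1 and 499 ≡ 3 (mod 4), so (145/499) = +(499/145).
Reduce top mod 145: now compute (64/145).
Pull out 2^6: since 145 ≡ 1 (mod 8), (2/145) = +1, so (2/145)^6 = +1.
Reached (1/145) = 1. Collecting the sign flips along the way, the symbol is +1.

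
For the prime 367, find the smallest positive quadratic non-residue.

3

(2/367) = +1, so 2 is a residue.
(3/367) = −1, so 3 is the smallest positive non-residue mod 367.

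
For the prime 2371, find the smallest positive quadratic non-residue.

(2/2371) = −1, so 2 is the smallest positive non-residue mod 2371.

2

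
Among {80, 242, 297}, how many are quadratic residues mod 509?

(80/509) = +1 → QR.
(242/509) = -1 → non-residue.
(297/509) = -1 → non-residue.
Total quadratic residues among the 3: 1.

1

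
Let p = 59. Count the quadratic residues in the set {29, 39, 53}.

(29/59) = +1 → QR.
(39/59) = -1 → non-residue.
(53/59) = +1 → QR.
Total quadratic residues among the 3: 2.

2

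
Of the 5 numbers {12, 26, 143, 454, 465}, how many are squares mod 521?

2

(12/521) = -1 → non-residue.
(26/521) = +1 → QR.
(143/521) = +1 → QR.
(454/521) = -1 → non-residue.
(465/521) = -1 → non-residue.
Total quadratic residues among the 5: 2.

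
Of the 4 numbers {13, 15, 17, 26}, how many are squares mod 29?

1

(13/29) = +1 → QR.
(15/29) = -1 → non-residue.
(17/29) = -1 → non-residue.
(26/29) = -1 → non-residue.
Total quadratic residues among the 4: 1.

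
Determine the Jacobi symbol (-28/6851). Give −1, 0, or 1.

First reduce: -28 ≡ 6823 (mod 6851).
Reciprocity: 6823 ≡ 3 and 6851 ≡ 3 (mod 4), so (6823/6851) = −(6851/6823).
Reduce top mod 6823: now compute (28/6823).
Pull out 2^2: since 6823 ≡ 7 (mod 8), (2/6823) = +1, so (2/6823)^2 = +1.
Reciprocity: 7 ≡ 3 and 6823 ≡ 3 (mod 4), so (7/6823) = −(6823/7).
Reduce top mod 7: now compute (5/7).
Reciprocity: 5 ≡ 1 and 7 ≡ 3 (mod 4), so (5/7) = +(7/5).
Reduce top mod 5: now compute (2/5).
Pull out 2: since 5 ≡ 5 (mod 8), (2/5) = -1.
Reached (1/5) = 1. Collecting the sign flips along the way, the symbol is -1.

-1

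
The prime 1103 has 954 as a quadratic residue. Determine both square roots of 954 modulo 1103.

246, 857

Since 1103 ≡ 3 (mod 4), a square root of 954 is 954^((1103+1)/4) = 954^276 mod 1103.
Repeated squaring: 954^2≡141, 954^4≡27, 954^8≡729, 954^16≡898, 954^32≡111, 954^64≡188, 954^128≡48, 954^256≡98 (mod 1103).
954^276 = 954^(256+16+4) ≡ 246 (mod 1103).
Check: 246² = 60516 ≡ 954 (mod 1103). The two roots are 246 and 857.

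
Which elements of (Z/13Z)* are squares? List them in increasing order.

1,3,4,9,10,12

Square k = 1,…,6 (k and 13−k give the same square):
1²=1, 2²=4, 3²=9, 4²≡3, 5²≡12, 6²≡10 (mod 13).
So the quadratic residues mod 13 are {1, 3, 4, 9, 10, 12}.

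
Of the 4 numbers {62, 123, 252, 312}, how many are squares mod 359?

1

(62/359) = -1 → non-residue.
(123/359) = +1 → QR.
(252/359) = -1 → non-residue.
(312/359) = -1 → non-residue.
Total quadratic residues among the 4: 1.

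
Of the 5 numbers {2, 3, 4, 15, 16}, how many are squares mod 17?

4

(2/17) = +1 → QR.
(3/17) = -1 → non-residue.
(4/17) = +1 → QR.
(15/17) = +1 → QR.
(16/17) = +1 → QR.
Total quadratic residues among the 5: 4.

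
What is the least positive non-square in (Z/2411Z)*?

(2/2411) = −1, so 2 is the smallest positive non-residue mod 2411.

2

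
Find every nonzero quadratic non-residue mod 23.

5,7,10,11,14,15,17,19,20,21,22

Square k = 1,…,11 (k and 23−k give the same square):
1²=1, 2²=4, 3²=9, 4²=16, 5²≡2, 6²≡13, 7²≡3, 8²≡18, 9²≡12, 10²≡8, 11²≡6 (mod 23).
The residues are {1, 2, 3, 4, 6, 8, 9, 12, 13, 16, 18}; the non-residues are the remaining 11 nonzero classes.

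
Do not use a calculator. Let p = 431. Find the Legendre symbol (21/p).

-1

Euler's criterion: (21/431) ≡ 21^215 (mod 431).
21^2 ≡ 10 (mod 431)
21^4 ≡ 100 (mod 431)
21^8 ≡ 87 (mod 431)
21^16 ≡ 242 (mod 431)
21^32 ≡ 379 (mod 431)
21^64 ≡ 118 (mod 431)
21^128 ≡ 132 (mod 431)
21^215 = 21^(128+64+16+4+2+1) ≡ 430 (mod 431).
Result is 430 ≡ −1, so (21/431) = −1.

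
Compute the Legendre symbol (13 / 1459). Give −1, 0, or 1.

Reciprocity: 13 ≡ 1 and 1459 ≡ 3 (mod 4), so (13/1459) = +(1459/13).
Reduce top mod 13: now compute (3/13).
Reciprocity: 3 ≡ 3 and 13 ≡ 1 (mod 4), so (3/13) = +(13/3).
Reduce top mod 3: now compute (1/3).
Reached (1/3) = 1. Collecting the sign flips along the way, the symbol is +1.

1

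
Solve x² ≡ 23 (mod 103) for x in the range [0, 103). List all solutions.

34, 69

Since 103 ≡ 3 (mod 4), a square root of 23 is 23^((103+1)/4) = 23^26 mod 103.
Repeated squaring: 23^2≡14, 23^4≡93, 23^8≡100, 23^16≡9 (mod 103).
23^26 = 23^(16+8+2) ≡ 34 (mod 103).
Check: 34² = 1156 ≡ 23 (mod 103). The two roots are 34 and 69.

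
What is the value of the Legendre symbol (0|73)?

0

Top reduces to 0: gcd > 1, so the symbol is 0.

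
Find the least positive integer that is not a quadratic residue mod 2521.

(2/2521) = +1, so 2 is a residue.
(3/2521) = +1, so 3 is a residue.
(4/2521) = +1, so 4 is a residue.
(5/2521) = +1, so 5 is a residue.
(6/2521) = +1, so 6 is a residue.
(7/2521) = +1, so 7 is a residue.
(8/2521) = +1, so 8 is a residue.
(9/2521) = +1, so 9 is a residue.
(10/2521) = +1, so 10 is a residue.
(11/2521) = −1, so 11 is the smallest positive non-residue mod 2521.

11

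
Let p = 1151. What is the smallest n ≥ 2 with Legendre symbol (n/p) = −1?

13

(2/1151) = +1, so 2 is a residue.
(3/1151) = +1, so 3 is a residue.
(4/1151) = +1, so 4 is a residue.
(5/1151) = +1, so 5 is a residue.
(6/1151) = +1, so 6 is a residue.
(7/1151) = +1, so 7 is a residue.
(8/1151) = +1, so 8 is a residue.
(9/1151) = +1, so 9 is a residue.
(10/1151) = +1, so 10 is a residue.
(11/1151) = +1, so 11 is a residue.
(12/1151) = +1, so 12 is a residue.
(13/1151) = −1, so 13 is the smallest positive non-residue mod 1151.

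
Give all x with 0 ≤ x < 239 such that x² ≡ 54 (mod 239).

Since 239 ≡ 3 (mod 4), a square root of 54 is 54^((239+1)/4) = 54^60 mod 239.
Repeated squaring: 54^2≡48, 54^4≡153, 54^8≡226, 54^16≡169, 54^32≡120 (mod 239).
54^60 = 54^(32+16+8+4) ≡ 66 (mod 239).
Check: 66² = 4356 ≡ 54 (mod 239). The two roots are 66 and 173.

66, 173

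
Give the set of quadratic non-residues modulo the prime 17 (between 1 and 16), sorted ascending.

3 5 6 7 10 11 12 14

Square k = 1,…,8 (k and 17−k give the same square):
1²=1, 2²=4, 3²=9, 4²=16, 5²≡8, 6²≡2, 7²≡15, 8²≡13 (mod 17).
The residues are {1, 2, 4, 8, 9, 13, 15, 16}; the non-residues are the remaining 8 nonzero classes.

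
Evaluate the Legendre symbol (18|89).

1

Pull out 2: since 89 ≡ 1 (mod 8), (2/89) = +1.
Reciprocity: 9 ≡ 1 and 89 ≡ 1 (mod 4), so (9/89) = +(89/9).
Reduce top mod 9: now compute (8/9).
Pull out 2^3: since 9 ≡ 1 (mod 8), (2/9) = +1, so (2/9)^3 = +1.
Reached (1/9) = 1. Collecting the sign flips along the way, the symbol is +1.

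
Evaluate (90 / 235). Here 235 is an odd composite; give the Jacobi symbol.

0

Pull out 2: since 235 ≡ 3 (mod 8), (2/235) = -1.
Reciprocity: 45 ≡ 1 and 235 ≡ 3 (mod 4), so (45/235) = +(235/45).
Reduce top mod 45: now compute (10/45).
Pull out 2: since 45 ≡ 5 (mod 8), (2/45) = -1.
Reciprocity: 5 ≡ 1 and 45 ≡ 1 (mod 4), so (5/45) = +(45/5).
Reduce top mod 5: now compute (0/5).
Top reduces to 0: gcd > 1, so the symbol is 0.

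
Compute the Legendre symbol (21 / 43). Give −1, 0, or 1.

1

Reciprocity: 21 ≡ 1 and 43 ≡ 3 (mod 4), so (21/43) = +(43/21).
Reduce top mod 21: now compute (1/21).
Reached (1/21) = 1. Collecting the sign flips along the way, the symbol is +1.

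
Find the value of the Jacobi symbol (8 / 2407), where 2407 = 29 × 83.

Pull out 2^3: since 2407 ≡ 7 (mod 8), (2/2407) = +1, so (2/2407)^3 = +1.
Reached (1/2407) = 1. Collecting the sign flips along the way, the symbol is +1.

1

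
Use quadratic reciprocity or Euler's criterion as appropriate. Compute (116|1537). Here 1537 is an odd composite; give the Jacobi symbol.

Pull out 2^2: since 1537 ≡ 1 (mod 8), (2/1537) = +1, so (2/1537)^2 = +1.
Reciprocity: 29 ≡ 1 and 1537 ≡ 1 (mod 4), so (29/1537) = +(1537/29).
Reduce top mod 29: now compute (0/29).
Top reduces to 0: gcd > 1, so the symbol is 0.

0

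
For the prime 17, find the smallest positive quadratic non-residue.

3

(2/17) = +1, so 2 is a residue.
(3/17) = −1, so 3 is the smallest positive non-residue mod 17.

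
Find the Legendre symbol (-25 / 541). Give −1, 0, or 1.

First reduce: -25 ≡ 516 (mod 541).
Pull out 2^2: since 541 ≡ 5 (mod 8), (2/541) = -1, so (2/541)^2 = +1.
Reciprocity: 129 ≡ 1 and 541 ≡ 1 (mod 4), so (129/541) = +(541/129).
Reduce top mod 129: now compute (25/129).
Reciprocity: 25 ≡ 1 and 129 ≡ 1 (mod 4), so (25/129) = +(129/25).
Reduce top mod 25: now compute (4/25).
Pull out 2^2: since 25 ≡ 1 (mod 8), (2/25) = +1, so (2/25)^2 = +1.
Reached (1/25) = 1. Collecting the sign flips along the way, the symbol is +1.

1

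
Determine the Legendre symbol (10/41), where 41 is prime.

Pull out 2: since 41 ≡ 1 (mod 8), (2/41) = +1.
Reciprocity: 5 ≡ 1 and 41 ≡ 1 (mod 4), so (5/41) = +(41/5).
Reduce top mod 5: now compute (1/5).
Reached (1/5) = 1. Collecting the sign flips along the way, the symbol is +1.

1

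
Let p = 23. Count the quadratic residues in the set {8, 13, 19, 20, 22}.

(8/23) = +1 → QR.
(13/23) = +1 → QR.
(19/23) = -1 → non-residue.
(20/23) = -1 → non-residue.
(22/23) = -1 → non-residue.
Total quadratic residues among the 5: 2.

2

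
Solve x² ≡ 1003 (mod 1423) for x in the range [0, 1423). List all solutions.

Since 1423 ≡ 3 (mod 4), a square root of 1003 is 1003^((1423+1)/4) = 1003^356 mod 1423.
Repeated squaring: 1003^2≡1371, 1003^4≡1281, 1003^8≡242, 1003^16≡221, 1003^32≡459, 1003^64≡77, 1003^128≡237, 1003^256≡672 (mod 1423).
1003^356 = 1003^(256+64+32+4) ≡ 757 (mod 1423).
Check: 757² = 573049 ≡ 1003 (mod 1423). The two roots are 666 and 757.

666, 757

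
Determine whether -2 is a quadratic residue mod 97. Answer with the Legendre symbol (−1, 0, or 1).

1

Euler's criterion: (-2/97) ≡ 95^48 (mod 97).
95^2 ≡ 4 (mod 97)
95^4 ≡ 16 (mod 97)
95^8 ≡ 62 (mod 97)
95^16 ≡ 61 (mod 97)
95^32 ≡ 35 (mod 97)
95^48 = 95^(32+16) ≡ 1 (mod 97).
Result is 1, so (-2/97) = 1.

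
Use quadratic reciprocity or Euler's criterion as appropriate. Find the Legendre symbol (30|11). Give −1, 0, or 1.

-1

First reduce: 30 ≡ 8 (mod 11).
Pull out 2^3: since 11 ≡ 3 (mod 8), (2/11) = -1, so (2/11)^3 = -1.
Reached (1/11) = 1. Collecting the sign flips along the way, the symbol is -1.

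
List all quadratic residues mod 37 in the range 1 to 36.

1, 3, 4, 7, 9, 10, 11, 12, 16, 21, 25, 26, 27, 28, 30, 33, 34, 36

Square k = 1,…,18 (k and 37−k give the same square):
1²=1, 2²=4, 3²=9, 4²=16, 5²=25, 6²=36, 7²≡12, 8²≡27, 9²≡7, 10²≡26, 11²≡10, 12²≡33, 13²≡21, 14²≡11, 15²≡3, 16²≡34, 17²≡30, 18²≡28 (mod 37).
So the quadratic residues mod 37 are {1, 3, 4, 7, 9, 10, 11, 12, 16, 21, 25, 26, 27, 28, 30, 33, 34, 36}.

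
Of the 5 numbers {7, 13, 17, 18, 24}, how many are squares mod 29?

(7/29) = +1 → QR.
(13/29) = +1 → QR.
(17/29) = -1 → non-residue.
(18/29) = -1 → non-residue.
(24/29) = +1 → QR.
Total quadratic residues among the 5: 3.

3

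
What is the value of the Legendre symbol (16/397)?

Pull out 2^4: since 397 ≡ 5 (mod 8), (2/397) = -1, so (2/397)^4 = +1.
Reached (1/397) = 1. Collecting the sign flips along the way, the symbol is +1.

1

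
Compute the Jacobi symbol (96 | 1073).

Pull out 2^5: since 1073 ≡ 1 (mod 8), (2/1073) = +1, so (2/1073)^5 = +1.
Reciprocity: 3 ≡ 3 and 1073 ≡ 1 (mod 4), so (3/1073) = +(1073/3).
Reduce top mod 3: now compute (2/3).
Pull out 2: since 3 ≡ 3 (mod 8), (2/3) = -1.
Reached (1/3) = 1. Collecting the sign flips along the way, the symbol is -1.

-1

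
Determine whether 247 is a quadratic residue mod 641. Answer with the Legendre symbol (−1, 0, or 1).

Reciprocity: 247 ≡ 3 and 641 ≡ 1 (mod 4), so (247/641) = +(641/247).
Reduce top mod 247: now compute (147/247).
Reciprocity: 147 ≡ 3 and 247 ≡ 3 (mod 4), so (147/247) = −(247/147).
Reduce top mod 147: now compute (100/147).
Pull out 2^2: since 147 ≡ 3 (mod 8), (2/147) = -1, so (2/147)^2 = +1.
Reciprocity: 25 ≡ 1 and 147 ≡ 3 (mod 4), so (25/147) = +(147/25).
Reduce top mod 25: now compute (22/25).
Pull out 2: since 25 ≡ 1 (mod 8), (2/25) = +1.
Reciprocity: 11 ≡ 3 and 25 ≡ 1 (mod 4), so (11/25) = +(25/11).
Reduce top mod 11: now compute (3/11).
Reciprocity: 3 ≡ 3 and 11 ≡ 3 (mod 4), so (3/11) = −(11/3).
Reduce top mod 3: now compute (2/3).
Pull out 2: since 3 ≡ 3 (mod 8), (2/3) = -1.
Reached (1/3) = 1. Collecting the sign flips along the way, the symbol is -1.

-1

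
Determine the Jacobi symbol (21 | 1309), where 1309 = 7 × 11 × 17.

Reciprocity: 21 ≡ 1 and 1309 ≡ 1 (mod 4), so (21/1309) = +(1309/21).
Reduce top mod 21: now compute (7/21).
Reciprocity: 7 ≡ 3 and 21 ≡ 1 (mod 4), so (7/21) = +(21/7).
Reduce top mod 7: now compute (0/7).
Top reduces to 0: gcd > 1, so the symbol is 0.

0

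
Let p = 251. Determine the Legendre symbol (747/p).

First reduce: 747 ≡ 245 (mod 251).
Reciprocity: 245 ≡ 1 and 251 ≡ 3 (mod 4), so (245/251) = +(251/245).
Reduce top mod 245: now compute (6/245).
Pull out 2: since 245 ≡ 5 (mod 8), (2/245) = -1.
Reciprocity: 3 ≡ 3 and 245 ≡ 1 (mod 4), so (3/245) = +(245/3).
Reduce top mod 3: now compute (2/3).
Pull out 2: since 3 ≡ 3 (mod 8), (2/3) = -1.
Reached (1/3) = 1. Collecting the sign flips along the way, the symbol is +1.

1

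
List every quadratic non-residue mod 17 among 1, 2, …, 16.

3,5,6,7,10,11,12,14

Square k = 1,…,8 (k and 17−k give the same square):
1²=1, 2²=4, 3²=9, 4²=16, 5²≡8, 6²≡2, 7²≡15, 8²≡13 (mod 17).
The residues are {1, 2, 4, 8, 9, 13, 15, 16}; the non-residues are the remaining 8 nonzero classes.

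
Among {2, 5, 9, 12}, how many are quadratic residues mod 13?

(2/13) = -1 → non-residue.
(5/13) = -1 → non-residue.
(9/13) = +1 → QR.
(12/13) = +1 → QR.
Total quadratic residues among the 4: 2.

2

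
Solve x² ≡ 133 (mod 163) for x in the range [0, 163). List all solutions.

Since 163 ≡ 3 (mod 4), a square root of 133 is 133^((163+1)/4) = 133^41 mod 163.
Repeated squaring: 133^2≡85, 133^4≡53, 133^8≡38, 133^16≡140, 133^32≡40 (mod 163).
133^41 = 133^(32+8+1) ≡ 40 (mod 163).
Check: 40² = 1600 ≡ 133 (mod 163). The two roots are 40 and 123.

40, 123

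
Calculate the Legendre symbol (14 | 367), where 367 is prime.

1

Euler's criterion: (14/367) ≡ 14^183 (mod 367).
14^2 ≡ 196 (mod 367)
14^4 ≡ 248 (mod 367)
14^8 ≡ 215 (mod 367)
14^16 ≡ 350 (mod 367)
14^32 ≡ 289 (mod 367)
14^64 ≡ 212 (mod 367)
14^128 ≡ 170 (mod 367)
14^183 = 14^(128+32+16+4+2+1) ≡ 1 (mod 367).
Result is 1, so (14/367) = 1.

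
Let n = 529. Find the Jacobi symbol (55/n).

Reciprocity: 55 ≡ 3 and 529 ≡ 1 (mod 4), so (55/529) = +(529/55).
Reduce top mod 55: now compute (34/55).
Pull out 2: since 55 ≡ 7 (mod 8), (2/55) = +1.
Reciprocity: 17 ≡ 1 and 55 ≡ 3 (mod 4), so (17/55) = +(55/17).
Reduce top mod 17: now compute (4/17).
Pull out 2^2: since 17 ≡ 1 (mod 8), (2/17) = +1, so (2/17)^2 = +1.
Reached (1/17) = 1. Collecting the sign flips along the way, the symbol is +1.

1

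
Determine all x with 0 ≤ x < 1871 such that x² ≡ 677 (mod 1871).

313, 1558

Since 1871 ≡ 3 (mod 4), a square root of 677 is 677^((1871+1)/4) = 677^468 mod 1871.
Repeated squaring: 677^2≡1805, 677^4≡614, 677^8≡925, 677^16≡578, 677^32≡1046, 677^64≡1452, 677^128≡1558, 677^256≡677 (mod 1871).
677^468 = 677^(256+128+64+16+4) ≡ 1558 (mod 1871).
Check: 1558² = 2427364 ≡ 677 (mod 1871). The two roots are 313 and 1558.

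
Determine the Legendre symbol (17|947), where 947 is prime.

-1

Reciprocity: 17 ≡ 1 and 947 ≡ 3 (mod 4), so (17/947) = +(947/17).
Reduce top mod 17: now compute (12/17).
Pull out 2^2: since 17 ≡ 1 (mod 8), (2/17) = +1, so (2/17)^2 = +1.
Reciprocity: 3 ≡ 3 and 17 ≡ 1 (mod 4), so (3/17) = +(17/3).
Reduce top mod 3: now compute (2/3).
Pull out 2: since 3 ≡ 3 (mod 8), (2/3) = -1.
Reached (1/3) = 1. Collecting the sign flips along the way, the symbol is -1.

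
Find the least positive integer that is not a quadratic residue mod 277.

(2/277) = −1, so 2 is the smallest positive non-residue mod 277.

2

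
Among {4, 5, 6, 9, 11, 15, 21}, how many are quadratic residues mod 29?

(4/29) = +1 → QR.
(5/29) = +1 → QR.
(6/29) = +1 → QR.
(9/29) = +1 → QR.
(11/29) = -1 → non-residue.
(15/29) = -1 → non-residue.
(21/29) = -1 → non-residue.
Total quadratic residues among the 7: 4.

4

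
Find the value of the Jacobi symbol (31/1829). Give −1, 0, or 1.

Reciprocity: 31 ≡ 3 and 1829 ≡ 1 (mod 4), so (31/1829) = +(1829/31).
Reduce top mod 31: now compute (0/31).
Top reduces to 0: gcd > 1, so the symbol is 0.

0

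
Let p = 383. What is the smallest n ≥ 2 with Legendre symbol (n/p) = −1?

(2/383) = +1, so 2 is a residue.
(3/383) = +1, so 3 is a residue.
(4/383) = +1, so 4 is a residue.
(5/383) = −1, so 5 is the smallest positive non-residue mod 383.

5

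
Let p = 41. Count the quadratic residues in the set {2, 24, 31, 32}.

3

(2/41) = +1 → QR.
(24/41) = -1 → non-residue.
(31/41) = +1 → QR.
(32/41) = +1 → QR.
Total quadratic residues among the 4: 3.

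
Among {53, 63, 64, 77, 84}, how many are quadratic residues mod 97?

2

(53/97) = +1 → QR.
(63/97) = -1 → non-residue.
(64/97) = +1 → QR.
(77/97) = -1 → non-residue.
(84/97) = -1 → non-residue.
Total quadratic residues among the 5: 2.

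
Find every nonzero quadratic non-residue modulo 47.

5, 10, 11, 13, 15, 19, 20, 22, 23, 26, 29, 30, 31, 33, 35, 38, 39, 40, 41, 43, 44, 45, 46

Square k = 1,…,23 (k and 47−k give the same square):
1²=1, 2²=4, 3²=9, 4²=16, 5²=25, 6²=36, 7²≡2, 8²≡17, 9²≡34, 10²≡6, 11²≡27, 12²≡3, 13²≡28, 14²≡8, 15²≡37, 16²≡21, 17²≡7, 18²≡42, 19²≡32, 20²≡24, 21²≡18, 22²≡14, 23²≡12 (mod 47).
The residues are {1, 2, 3, 4, 6, 7, 8, 9, 12, 14, 16, 17, 18, 21, 24, 25, 27, 28, 32, 34, 36, 37, 42}; the non-residues are the remaining 23 nonzero classes.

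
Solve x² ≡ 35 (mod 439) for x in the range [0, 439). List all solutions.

107, 332

Since 439 ≡ 3 (mod 4), a square root of 35 is 35^((439+1)/4) = 35^110 mod 439.
Repeated squaring: 35^2≡347, 35^4≡123, 35^8≡203, 35^16≡382, 35^32≡176, 35^64≡246 (mod 439).
35^110 = 35^(64+32+8+4+2) ≡ 332 (mod 439).
Check: 332² = 110224 ≡ 35 (mod 439). The two roots are 107 and 332.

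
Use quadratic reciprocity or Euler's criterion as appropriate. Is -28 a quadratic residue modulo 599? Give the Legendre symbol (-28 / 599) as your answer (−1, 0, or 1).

First reduce: -28 ≡ 571 (mod 599).
Reciprocity: 571 ≡ 3 and 599 ≡ 3 (mod 4), so (571/599) = −(599/571).
Reduce top mod 571: now compute (28/571).
Pull out 2^2: since 571 ≡ 3 (mod 8), (2/571) = -1, so (2/571)^2 = +1.
Reciprocity: 7 ≡ 3 and 571 ≡ 3 (mod 4), so (7/571) = −(571/7).
Reduce top mod 7: now compute (4/7).
Pull out 2^2: since 7 ≡ 7 (mod 8), (2/7) = +1, so (2/7)^2 = +1.
Reached (1/7) = 1. Collecting the sign flips along the way, the symbol is +1.

1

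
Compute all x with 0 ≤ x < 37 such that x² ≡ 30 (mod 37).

37 ≡ 1 (mod 4), so we find a root by search.
Trying successive values, 17² = 289 ≡ 30 (mod 37). The other root is 37 − 17 = 20.

17, 20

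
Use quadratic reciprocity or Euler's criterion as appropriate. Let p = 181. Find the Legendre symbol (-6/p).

-1

First reduce: -6 ≡ 175 (mod 181).
Reciprocity: 175 ≡ 3 and 181 ≡ 1 (mod 4), so (175/181) = +(181/175).
Reduce top mod 175: now compute (6/175).
Pull out 2: since 175 ≡ 7 (mod 8), (2/175) = +1.
Reciprocity: 3 ≡ 3 and 175 ≡ 3 (mod 4), so (3/175) = −(175/3).
Reduce top mod 3: now compute (1/3).
Reached (1/3) = 1. Collecting the sign flips along the way, the symbol is -1.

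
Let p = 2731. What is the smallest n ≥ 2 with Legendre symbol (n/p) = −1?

2

(2/2731) = −1, so 2 is the smallest positive non-residue mod 2731.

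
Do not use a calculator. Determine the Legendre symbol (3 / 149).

Reciprocity: 3 ≡ 3 and 149 ≡ 1 (mod 4), so (3/149) = +(149/3).
Reduce top mod 3: now compute (2/3).
Pull out 2: since 3 ≡ 3 (mod 8), (2/3) = -1.
Reached (1/3) = 1. Collecting the sign flips along the way, the symbol is -1.

-1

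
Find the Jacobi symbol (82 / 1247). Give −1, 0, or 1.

Pull out 2: since 1247 ≡ 7 (mod 8), (2/1247) = +1.
Reciprocity: 41 ≡ 1 and 1247 ≡ 3 (mod 4), so (41/1247) = +(1247/41).
Reduce top mod 41: now compute (17/41).
Reciprocity: 17 ≡ 1 and 41 ≡ 1 (mod 4), so (17/41) = +(41/17).
Reduce top mod 17: now compute (7/17).
Reciprocity: 7 ≡ 3 and 17 ≡ 1 (mod 4), so (7/17) = +(17/7).
Reduce top mod 7: now compute (3/7).
Reciprocity: 3 ≡ 3 and 7 ≡ 3 (mod 4), so (3/7) = −(7/3).
Reduce top mod 3: now compute (1/3).
Reached (1/3) = 1. Collecting the sign flips along the way, the symbol is -1.

-1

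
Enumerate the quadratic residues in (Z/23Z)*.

Square k = 1,…,11 (k and 23−k give the same square):
1²=1, 2²=4, 3²=9, 4²=16, 5²≡2, 6²≡13, 7²≡3, 8²≡18, 9²≡12, 10²≡8, 11²≡6 (mod 23).
So the quadratic residues mod 23 are {1, 2, 3, 4, 6, 8, 9, 12, 13, 16, 18}.

1 2 3 4 6 8 9 12 13 16 18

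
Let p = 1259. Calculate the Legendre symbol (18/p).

Pull out 2: since 1259 ≡ 3 (mod 8), (2/1259) = -1.
Reciprocity: 9 ≡ 1 and 1259 ≡ 3 (mod 4), so (9/1259) = +(1259/9).
Reduce top mod 9: now compute (8/9).
Pull out 2^3: since 9 ≡ 1 (mod 8), (2/9) = +1, so (2/9)^3 = +1.
Reached (1/9) = 1. Collecting the sign flips along the way, the symbol is -1.

-1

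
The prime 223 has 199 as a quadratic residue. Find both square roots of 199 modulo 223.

Since 223 ≡ 3 (mod 4), a square root of 199 is 199^((223+1)/4) = 199^56 mod 223.
Repeated squaring: 199^2≡130, 199^4≡175, 199^8≡74, 199^16≡124, 199^32≡212 (mod 223).
199^56 = 199^(32+16+8) ≡ 83 (mod 223).
Check: 83² = 6889 ≡ 199 (mod 223). The two roots are 83 and 140.

83, 140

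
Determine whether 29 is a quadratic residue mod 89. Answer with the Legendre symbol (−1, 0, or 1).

Euler's criterion: (29/89) ≡ 29^44 (mod 89).
29^2 ≡ 40 (mod 89)
29^4 ≡ 87 (mod 89)
29^8 ≡ 4 (mod 89)
29^16 ≡ 16 (mod 89)
29^32 ≡ 78 (mod 89)
29^44 = 29^(32+8+4) ≡ 88 (mod 89).
Result is 88 ≡ −1, so (29/89) = −1.

-1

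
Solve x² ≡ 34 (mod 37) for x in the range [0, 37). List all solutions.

16, 21

37 ≡ 1 (mod 4), so we find a root by search.
Trying successive values, 16² = 256 ≡ 34 (mod 37). The other root is 37 − 16 = 21.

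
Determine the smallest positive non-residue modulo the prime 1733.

(2/1733) = −1, so 2 is the smallest positive non-residue mod 1733.

2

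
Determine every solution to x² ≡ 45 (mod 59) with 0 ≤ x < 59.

24, 35

Since 59 ≡ 3 (mod 4), a square root of 45 is 45^((59+1)/4) = 45^15 mod 59.
Repeated squaring: 45^2≡19, 45^4≡7, 45^8≡49 (mod 59).
45^15 = 45^(8+4+2+1) ≡ 35 (mod 59).
Check: 35² = 1225 ≡ 45 (mod 59). The two roots are 24 and 35.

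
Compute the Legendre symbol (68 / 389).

1

Euler's criterion: (68/389) ≡ 68^194 (mod 389).
68^2 ≡ 345 (mod 389)
68^4 ≡ 380 (mod 389)
68^8 ≡ 81 (mod 389)
68^16 ≡ 337 (mod 389)
68^32 ≡ 370 (mod 389)
68^64 ≡ 361 (mod 389)
68^128 ≡ 6 (mod 389)
68^194 = 68^(128+64+2) ≡ 1 (mod 389).
Result is 1, so (68/389) = 1.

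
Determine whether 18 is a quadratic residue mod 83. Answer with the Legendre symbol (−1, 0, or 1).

Pull out 2: since 83 ≡ 3 (mod 8), (2/83) = -1.
Reciprocity: 9 ≡ 1 and 83 ≡ 3 (mod 4), so (9/83) = +(83/9).
Reduce top mod 9: now compute (2/9).
Pull out 2: since 9 ≡ 1 (mod 8), (2/9) = +1.
Reached (1/9) = 1. Collecting the sign flips along the way, the symbol is -1.

-1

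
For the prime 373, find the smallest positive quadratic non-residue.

2

(2/373) = −1, so 2 is the smallest positive non-residue mod 373.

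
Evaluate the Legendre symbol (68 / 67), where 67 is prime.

Euler's criterion: (68/67) ≡ 1^33 (mod 67).
1^2 ≡ 1 (mod 67)
1^4 ≡ 1 (mod 67)
1^8 ≡ 1 (mod 67)
1^16 ≡ 1 (mod 67)
1^32 ≡ 1 (mod 67)
1^33 = 1^(32+1) ≡ 1 (mod 67).
Result is 1, so (68/67) = 1.

1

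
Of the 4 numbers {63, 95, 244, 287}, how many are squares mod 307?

(63/307) = +1 → QR.
(95/307) = -1 → non-residue.
(244/307) = -1 → non-residue.
(287/307) = +1 → QR.
Total quadratic residues among the 4: 2.

2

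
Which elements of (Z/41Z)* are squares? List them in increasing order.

1 2 4 5 8 9 10 16 18 20 21 23 25 31 32 33 36 37 39 40

Square k = 1,…,20 (k and 41−k give the same square):
1²=1, 2²=4, 3²=9, 4²=16, 5²=25, 6²=36, 7²≡8, 8²≡23, 9²≡40, 10²≡18, 11²≡39, 12²≡21, 13²≡5, 14²≡32, 15²≡20, 16²≡10, 17²≡2, 18²≡37, 19²≡33, 20²≡31 (mod 41).
So the quadratic residues mod 41 are {1, 2, 4, 5, 8, 9, 10, 16, 18, 20, 21, 23, 25, 31, 32, 33, 36, 37, 39, 40}.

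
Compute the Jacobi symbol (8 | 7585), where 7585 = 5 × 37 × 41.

1

Pull out 2^3: since 7585 ≡ 1 (mod 8), (2/7585) = +1, so (2/7585)^3 = +1.
Reached (1/7585) = 1. Collecting the sign flips along the way, the symbol is +1.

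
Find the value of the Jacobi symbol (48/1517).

-1

Pull out 2^4: since 1517 ≡ 5 (mod 8), (2/1517) = -1, so (2/1517)^4 = +1.
Reciprocity: 3 ≡ 3 and 1517 ≡ 1 (mod 4), so (3/1517) = +(1517/3).
Reduce top mod 3: now compute (2/3).
Pull out 2: since 3 ≡ 3 (mod 8), (2/3) = -1.
Reached (1/3) = 1. Collecting the sign flips along the way, the symbol is -1.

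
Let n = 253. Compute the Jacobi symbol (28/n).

Pull out 2^2: since 253 ≡ 5 (mod 8), (2/253) = -1, so (2/253)^2 = +1.
Reciprocity: 7 ≡ 3 and 253 ≡ 1 (mod 4), so (7/253) = +(253/7).
Reduce top mod 7: now compute (1/7).
Reached (1/7) = 1. Collecting the sign flips along the way, the symbol is +1.

1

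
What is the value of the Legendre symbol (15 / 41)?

-1

Reciprocity: 15 ≡ 3 and 41 ≡ 1 (mod 4), so (15/41) = +(41/15).
Reduce top mod 15: now compute (11/15).
Reciprocity: 11 ≡ 3 and 15 ≡ 3 (mod 4), so (11/15) = −(15/11).
Reduce top mod 11: now compute (4/11).
Pull out 2^2: since 11 ≡ 3 (mod 8), (2/11) = -1, so (2/11)^2 = +1.
Reached (1/11) = 1. Collecting the sign flips along the way, the symbol is -1.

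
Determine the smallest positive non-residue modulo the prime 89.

(2/89) = +1, so 2 is a residue.
(3/89) = −1, so 3 is the smallest positive non-residue mod 89.

3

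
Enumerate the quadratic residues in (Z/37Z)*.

Square k = 1,…,18 (k and 37−k give the same square):
1²=1, 2²=4, 3²=9, 4²=16, 5²=25, 6²=36, 7²≡12, 8²≡27, 9²≡7, 10²≡26, 11²≡10, 12²≡33, 13²≡21, 14²≡11, 15²≡3, 16²≡34, 17²≡30, 18²≡28 (mod 37).
So the quadratic residues mod 37 are {1, 3, 4, 7, 9, 10, 11, 12, 16, 21, 25, 26, 27, 28, 30, 33, 34, 36}.

1 3 4 7 9 10 11 12 16 21 25 26 27 28 30 33 34 36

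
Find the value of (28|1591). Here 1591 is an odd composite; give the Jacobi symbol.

Pull out 2^2: since 1591 ≡ 7 (mod 8), (2/1591) = +1, so (2/1591)^2 = +1.
Reciprocity: 7 ≡ 3 and 1591 ≡ 3 (mod 4), so (7/1591) = −(1591/7).
Reduce top mod 7: now compute (2/7).
Pull out 2: since 7 ≡ 7 (mod 8), (2/7) = +1.
Reached (1/7) = 1. Collecting the sign flips along the way, the symbol is -1.

-1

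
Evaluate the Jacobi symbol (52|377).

Pull out 2^2: since 377 ≡ 1 (mod 8), (2/377) = +1, so (2/377)^2 = +1.
Reciprocity: 13 ≡ 1 and 377 ≡ 1 (mod 4), so (13/377) = +(377/13).
Reduce top mod 13: now compute (0/13).
Top reduces to 0: gcd > 1, so the symbol is 0.

0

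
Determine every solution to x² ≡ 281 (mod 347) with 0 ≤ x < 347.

119, 228

Since 347 ≡ 3 (mod 4), a square root of 281 is 281^((347+1)/4) = 281^87 mod 347.
Repeated squaring: 281^2≡192, 281^4≡82, 281^8≡131, 281^16≡158, 281^32≡327, 281^64≡53 (mod 347).
281^87 = 281^(64+16+4+2+1) ≡ 119 (mod 347).
Check: 119² = 14161 ≡ 281 (mod 347). The two roots are 119 and 228.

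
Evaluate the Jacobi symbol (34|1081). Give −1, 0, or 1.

Pull out 2: since 1081 ≡ 1 (mod 8), (2/1081) = +1.
Reciprocity: 17 ≡ 1 and 1081 ≡ 1 (mod 4), so (17/1081) = +(1081/17).
Reduce top mod 17: now compute (10/17).
Pull out 2: since 17 ≡ 1 (mod 8), (2/17) = +1.
Reciprocity: 5 ≡ 1 and 17 ≡ 1 (mod 4), so (5/17) = +(17/5).
Reduce top mod 5: now compute (2/5).
Pull out 2: since 5 ≡ 5 (mod 8), (2/5) = -1.
Reached (1/5) = 1. Collecting the sign flips along the way, the symbol is -1.

-1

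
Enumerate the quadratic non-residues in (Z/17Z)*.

3,5,6,7,10,11,12,14

Square k = 1,…,8 (k and 17−k give the same square):
1²=1, 2²=4, 3²=9, 4²=16, 5²≡8, 6²≡2, 7²≡15, 8²≡13 (mod 17).
The residues are {1, 2, 4, 8, 9, 13, 15, 16}; the non-residues are the remaining 8 nonzero classes.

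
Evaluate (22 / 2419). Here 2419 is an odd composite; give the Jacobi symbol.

-1

Pull out 2: since 2419 ≡ 3 (mod 8), (2/2419) = -1.
Reciprocity: 11 ≡ 3 and 2419 ≡ 3 (mod 4), so (11/2419) = −(2419/11).
Reduce top mod 11: now compute (10/11).
Pull out 2: since 11 ≡ 3 (mod 8), (2/11) = -1.
Reciprocity: 5 ≡ 1 and 11 ≡ 3 (mod 4), so (5/11) = +(11/5).
Reduce top mod 5: now compute (1/5).
Reached (1/5) = 1. Collecting the sign flips along the way, the symbol is -1.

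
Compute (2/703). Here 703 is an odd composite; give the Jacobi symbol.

1

Pull out 2: since 703 ≡ 7 (mod 8), (2/703) = +1.
Reached (1/703) = 1. Collecting the sign flips along the way, the symbol is +1.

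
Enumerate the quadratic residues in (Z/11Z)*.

1 3 4 5 9

Square k = 1,…,5 (k and 11−k give the same square):
1²=1, 2²=4, 3²=9, 4²≡5, 5²≡3 (mod 11).
So the quadratic residues mod 11 are {1, 3, 4, 5, 9}.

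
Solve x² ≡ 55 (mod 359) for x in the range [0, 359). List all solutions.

47, 312

Since 359 ≡ 3 (mod 4), a square root of 55 is 55^((359+1)/4) = 55^90 mod 359.
Repeated squaring: 55^2≡153, 55^4≡74, 55^8≡91, 55^16≡24, 55^32≡217, 55^64≡60 (mod 359).
55^90 = 55^(64+16+8+2) ≡ 47 (mod 359).
Check: 47² = 2209 ≡ 55 (mod 359). The two roots are 47 and 312.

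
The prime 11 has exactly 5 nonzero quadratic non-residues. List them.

2, 6, 7, 8, 10

Square k = 1,…,5 (k and 11−k give the same square):
1²=1, 2²=4, 3²=9, 4²≡5, 5²≡3 (mod 11).
The residues are {1, 3, 4, 5, 9}; the non-residues are the remaining 5 nonzero classes.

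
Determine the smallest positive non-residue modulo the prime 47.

5

(2/47) = +1, so 2 is a residue.
(3/47) = +1, so 3 is a residue.
(4/47) = +1, so 4 is a residue.
(5/47) = −1, so 5 is the smallest positive non-residue mod 47.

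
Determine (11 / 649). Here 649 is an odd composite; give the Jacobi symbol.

0

Reciprocity: 11 ≡ 3 and 649 ≡ 1 (mod 4), so (11/649) = +(649/11).
Reduce top mod 11: now compute (0/11).
Top reduces to 0: gcd > 1, so the symbol is 0.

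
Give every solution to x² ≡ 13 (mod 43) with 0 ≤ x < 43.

20, 23

Since 43 ≡ 3 (mod 4), a square root of 13 is 13^((43+1)/4) = 13^11 mod 43.
Repeated squaring: 13^2≡40, 13^4≡9, 13^8≡38 (mod 43).
13^11 = 13^(8+2+1) ≡ 23 (mod 43).
Check: 23² = 529 ≡ 13 (mod 43). The two roots are 20 and 23.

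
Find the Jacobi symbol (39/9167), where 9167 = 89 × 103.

-1

Reciprocity: 39 ≡ 3 and 9167 ≡ 3 (mod 4), so (39/9167) = −(9167/39).
Reduce top mod 39: now compute (2/39).
Pull out 2: since 39 ≡ 7 (mod 8), (2/39) = +1.
Reached (1/39) = 1. Collecting the sign flips along the way, the symbol is -1.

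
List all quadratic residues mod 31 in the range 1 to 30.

1, 2, 4, 5, 7, 8, 9, 10, 14, 16, 18, 19, 20, 25, 28

Square k = 1,…,15 (k and 31−k give the same square):
1²=1, 2²=4, 3²=9, 4²=16, 5²=25, 6²≡5, 7²≡18, 8²≡2, 9²≡19, 10²≡7, 11²≡28, 12²≡20, 13²≡14, 14²≡10, 15²≡8 (mod 31).
So the quadratic residues mod 31 are {1, 2, 4, 5, 7, 8, 9, 10, 14, 16, 18, 19, 20, 25, 28}.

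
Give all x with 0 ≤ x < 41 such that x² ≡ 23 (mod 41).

8, 33

41 ≡ 1 (mod 4), so we find a root by search.
Trying successive values, 8² = 64 ≡ 23 (mod 41). The other root is 41 − 8 = 33.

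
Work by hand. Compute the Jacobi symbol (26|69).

Pull out 2: since 69 ≡ 5 (mod 8), (2/69) = -1.
Reciprocity: 13 ≡ 1 and 69 ≡ 1 (mod 4), so (13/69) = +(69/13).
Reduce top mod 13: now compute (4/13).
Pull out 2^2: since 13 ≡ 5 (mod 8), (2/13) = -1, so (2/13)^2 = +1.
Reached (1/13) = 1. Collecting the sign flips along the way, the symbol is -1.

-1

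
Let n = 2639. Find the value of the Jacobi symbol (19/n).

Reciprocity: 19 ≡ 3 and 2639 ≡ 3 (mod 4), so (19/2639) = −(2639/19).
Reduce top mod 19: now compute (17/19).
Reciprocity: 17 ≡ 1 and 19 ≡ 3 (mod 4), so (17/19) = +(19/17).
Reduce top mod 17: now compute (2/17).
Pull out 2: since 17 ≡ 1 (mod 8), (2/17) = +1.
Reached (1/17) = 1. Collecting the sign flips along the way, the symbol is -1.

-1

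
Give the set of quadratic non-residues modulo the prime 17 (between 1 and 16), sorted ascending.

Square k = 1,…,8 (k and 17−k give the same square):
1²=1, 2²=4, 3²=9, 4²=16, 5²≡8, 6²≡2, 7²≡15, 8²≡13 (mod 17).
The residues are {1, 2, 4, 8, 9, 13, 15, 16}; the non-residues are the remaining 8 nonzero classes.

3,5,6,7,10,11,12,14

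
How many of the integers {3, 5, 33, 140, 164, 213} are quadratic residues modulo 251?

(3/251) = +1 → QR.
(5/251) = +1 → QR.
(33/251) = -1 → non-residue.
(140/251) = +1 → QR.
(164/251) = +1 → QR.
(213/251) = -1 → non-residue.
Total quadratic residues among the 6: 4.

4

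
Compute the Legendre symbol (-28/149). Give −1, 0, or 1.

1

Euler's criterion: (-28/149) ≡ 121^74 (mod 149).
121^2 ≡ 39 (mod 149)
121^4 ≡ 31 (mod 149)
121^8 ≡ 67 (mod 149)
121^16 ≡ 19 (mod 149)
121^32 ≡ 63 (mod 149)
121^64 ≡ 95 (mod 149)
121^74 = 121^(64+8+2) ≡ 1 (mod 149).
Result is 1, so (-28/149) = 1.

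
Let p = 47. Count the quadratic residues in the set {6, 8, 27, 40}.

3

(6/47) = +1 → QR.
(8/47) = +1 → QR.
(27/47) = +1 → QR.
(40/47) = -1 → non-residue.
Total quadratic residues among the 4: 3.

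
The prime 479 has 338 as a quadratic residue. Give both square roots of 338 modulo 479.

Since 479 ≡ 3 (mod 4), a square root of 338 is 338^((479+1)/4) = 338^120 mod 479.
Repeated squaring: 338^2≡242, 338^4≡126, 338^8≡69, 338^16≡450, 338^32≡362, 338^64≡277 (mod 479).
338^120 = 338^(64+32+16+8) ≡ 36 (mod 479).
Check: 36² = 1296 ≡ 338 (mod 479). The two roots are 36 and 443.

36, 443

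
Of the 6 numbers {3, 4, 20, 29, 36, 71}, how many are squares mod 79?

3

(3/79) = -1 → non-residue.
(4/79) = +1 → QR.
(20/79) = +1 → QR.
(29/79) = -1 → non-residue.
(36/79) = +1 → QR.
(71/79) = -1 → non-residue.
Total quadratic residues among the 6: 3.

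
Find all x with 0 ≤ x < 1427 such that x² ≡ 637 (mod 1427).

Since 1427 ≡ 3 (mod 4), a square root of 637 is 637^((1427+1)/4) = 637^357 mod 1427.
Repeated squaring: 637^2≡501, 637^4≡1276, 637^8≡1396, 637^16≡961, 637^32≡252, 637^64≡716, 637^128≡363, 637^256≡485 (mod 1427).
637^357 = 637^(256+64+32+4+1) ≡ 474 (mod 1427).
Check: 474² = 224676 ≡ 637 (mod 1427). The two roots are 474 and 953.

474, 953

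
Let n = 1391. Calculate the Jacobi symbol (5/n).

1

Reciprocity: 5 ≡ 1 and 1391 ≡ 3 (mod 4), so (5/1391) = +(1391/5).
Reduce top mod 5: now compute (1/5).
Reached (1/5) = 1. Collecting the sign flips along the way, the symbol is +1.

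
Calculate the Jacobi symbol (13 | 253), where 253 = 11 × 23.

Reciprocity: 13 ≡ 1 and 253 ≡ 1 (mod 4), so (13/253) = +(253/13).
Reduce top mod 13: now compute (6/13).
Pull out 2: since 13 ≡ 5 (mod 8), (2/13) = -1.
Reciprocity: 3 ≡ 3 and 13 ≡ 1 (mod 4), so (3/13) = +(13/3).
Reduce top mod 3: now compute (1/3).
Reached (1/3) = 1. Collecting the sign flips along the way, the symbol is -1.

-1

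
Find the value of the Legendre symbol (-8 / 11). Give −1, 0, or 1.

1

First reduce: -8 ≡ 3 (mod 11).
Reciprocity: 3 ≡ 3 and 11 ≡ 3 (mod 4), so (3/11) = −(11/3).
Reduce top mod 3: now compute (2/3).
Pull out 2: since 3 ≡ 3 (mod 8), (2/3) = -1.
Reached (1/3) = 1. Collecting the sign flips along the way, the symbol is +1.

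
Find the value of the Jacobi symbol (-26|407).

First reduce: -26 ≡ 381 (mod 407).
Reciprocity: 381 ≡ 1 and 407 ≡ 3 (mod 4), so (381/407) = +(407/381).
Reduce top mod 381: now compute (26/381).
Pull out 2: since 381 ≡ 5 (mod 8), (2/381) = -1.
Reciprocity: 13 ≡ 1 and 381 ≡ 1 (mod 4), so (13/381) = +(381/13).
Reduce top mod 13: now compute (4/13).
Pull out 2^2: since 13 ≡ 5 (mod 8), (2/13) = -1, so (2/13)^2 = +1.
Reached (1/13) = 1. Collecting the sign flips along the way, the symbol is -1.

-1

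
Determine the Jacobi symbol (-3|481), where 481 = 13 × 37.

First reduce: -3 ≡ 478 (mod 481).
Pull out 2: since 481 ≡ 1 (mod 8), (2/481) = +1.
Reciprocity: 239 ≡ 3 and 481 ≡ 1 (mod 4), so (239/481) = +(481/239).
Reduce top mod 239: now compute (3/239).
Reciprocity: 3 ≡ 3 and 239 ≡ 3 (mod 4), so (3/239) = −(239/3).
Reduce top mod 3: now compute (2/3).
Pull out 2: since 3 ≡ 3 (mod 8), (2/3) = -1.
Reached (1/3) = 1. Collecting the sign flips along the way, the symbol is +1.

1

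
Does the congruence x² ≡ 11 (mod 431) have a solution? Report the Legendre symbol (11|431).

Reciprocity: 11 ≡ 3 and 431 ≡ 3 (mod 4), so (11/431) = −(431/11).
Reduce top mod 11: now compute (2/11).
Pull out 2: since 11 ≡ 3 (mod 8), (2/11) = -1.
Reached (1/11) = 1. Collecting the sign flips along the way, the symbol is +1.

1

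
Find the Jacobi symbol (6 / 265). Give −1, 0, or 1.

1

Pull out 2: since 265 ≡ 1 (mod 8), (2/265) = +1.
Reciprocity: 3 ≡ 3 and 265 ≡ 1 (mod 4), so (3/265) = +(265/3).
Reduce top mod 3: now compute (1/3).
Reached (1/3) = 1. Collecting the sign flips along the way, the symbol is +1.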